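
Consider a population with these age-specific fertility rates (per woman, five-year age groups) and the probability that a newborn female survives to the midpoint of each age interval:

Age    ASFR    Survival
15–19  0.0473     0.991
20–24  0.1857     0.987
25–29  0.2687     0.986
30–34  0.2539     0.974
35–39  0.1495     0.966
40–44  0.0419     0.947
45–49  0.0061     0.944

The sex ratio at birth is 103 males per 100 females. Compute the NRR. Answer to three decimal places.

Proportion female at birth = 100 / (100 + 103) = 0.49261.
Each age group contributes 5 × ASFR × survival:
  15–19: 5 × 0.0473 × 0.991 = 0.23437
  20–24: 5 × 0.1857 × 0.987 = 0.91643
  25–29: 5 × 0.2687 × 0.986 = 1.32469
  30–34: 5 × 0.2539 × 0.974 = 1.23649
  35–39: 5 × 0.1495 × 0.966 = 0.72209
  40–44: 5 × 0.0419 × 0.947 = 0.19840
  45–49: 5 × 0.0061 × 0.944 = 0.02879
Sum = 4.66126
NRR = 0.49261 × 4.66126 = 2.29618
An NRR exceeding 1 indicates intrinsic growth under these rates.

2.296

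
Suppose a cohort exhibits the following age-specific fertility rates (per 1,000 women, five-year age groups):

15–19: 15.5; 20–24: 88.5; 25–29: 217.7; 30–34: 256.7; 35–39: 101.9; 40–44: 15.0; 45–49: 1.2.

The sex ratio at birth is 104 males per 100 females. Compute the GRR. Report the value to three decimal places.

Proportion female at birth = 100 / (100 + 104) = 0.49020.
Sum of ASFRs = 15.5 + 88.5 + 217.7 + 256.7 + 101.9 + 15.0 + 1.2 = 696.5
TFR = 5 × 696.5 / 1000 = 3.4825
GRR = 0.49020 × 3.4825 = 1.70712

1.707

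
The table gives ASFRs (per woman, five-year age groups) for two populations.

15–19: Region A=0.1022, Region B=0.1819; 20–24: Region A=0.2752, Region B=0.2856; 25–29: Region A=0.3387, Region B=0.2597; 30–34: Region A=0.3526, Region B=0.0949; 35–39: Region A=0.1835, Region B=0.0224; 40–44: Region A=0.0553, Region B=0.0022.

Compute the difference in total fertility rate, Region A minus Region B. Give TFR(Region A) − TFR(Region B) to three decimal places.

Region A:
  Sum of ASFRs = 0.1022 + 0.2752 + 0.3387 + 0.3526 + 0.1835 + 0.0553 = 1.3075
  TFR = 5 × 1.3075 = 6.5375
Region B:
  Sum of ASFRs = 0.1819 + 0.2856 + 0.2597 + 0.0949 + 0.0224 + 0.0022 = 0.8467
  TFR = 5 × 0.8467 = 4.2335
Difference = 6.5375 − 4.2335 = 2.304

2.304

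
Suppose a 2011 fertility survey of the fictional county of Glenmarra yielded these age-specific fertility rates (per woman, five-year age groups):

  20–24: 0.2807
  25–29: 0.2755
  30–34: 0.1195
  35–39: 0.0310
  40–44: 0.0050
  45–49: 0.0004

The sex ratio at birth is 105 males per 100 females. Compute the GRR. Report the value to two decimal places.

Proportion female at birth = 100 / (100 + 105) = 0.48780.
Sum of ASFRs = 0.2807 + 0.2755 + 0.1195 + 0.0310 + 0.0050 + 0.0004 = 0.7121
TFR = 5 × 0.7121 = 3.5605
GRR = 0.48780 × 3.5605 = 1.73681

1.74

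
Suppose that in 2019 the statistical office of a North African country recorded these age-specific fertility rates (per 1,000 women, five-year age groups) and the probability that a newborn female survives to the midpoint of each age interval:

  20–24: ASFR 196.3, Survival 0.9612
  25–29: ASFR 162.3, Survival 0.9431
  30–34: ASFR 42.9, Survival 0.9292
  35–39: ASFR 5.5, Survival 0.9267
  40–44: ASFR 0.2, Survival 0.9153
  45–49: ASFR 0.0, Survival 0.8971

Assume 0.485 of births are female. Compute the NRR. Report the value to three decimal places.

Proportion female at birth = 0.485.
Per-age-group product (5 × ASFR × survival probability):
  20–24: 5 × 196.3/1000 × 0.9612 = 0.94342
  25–29: 5 × 162.3/1000 × 0.9431 = 0.76533
  30–34: 5 × 42.9/1000 × 0.9292 = 0.19931
  35–39: 5 × 5.5/1000 × 0.9267 = 0.02548
  40–44: 5 × 0.2/1000 × 0.9153 = 0.00092
  45–49: 5 × 0.0/1000 × 0.8971 = 0.00000
Sum = 1.93446
NRR = 0.485 × 1.93446 = 0.93821
NRR < 1, so the cohort does not fully replace itself.

0.938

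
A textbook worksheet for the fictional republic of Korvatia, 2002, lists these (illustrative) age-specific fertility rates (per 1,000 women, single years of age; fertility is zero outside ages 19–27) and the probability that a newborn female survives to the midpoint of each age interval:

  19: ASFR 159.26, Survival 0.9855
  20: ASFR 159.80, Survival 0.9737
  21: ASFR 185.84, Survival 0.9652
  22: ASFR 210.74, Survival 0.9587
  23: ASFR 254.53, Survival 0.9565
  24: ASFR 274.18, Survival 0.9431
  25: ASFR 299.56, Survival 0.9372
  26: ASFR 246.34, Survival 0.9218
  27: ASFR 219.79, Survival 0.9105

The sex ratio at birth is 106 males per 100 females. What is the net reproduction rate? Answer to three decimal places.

Proportion female at birth = 100 / (100 + 106) = 0.48544.
Each age group contributes 1 × ASFR × survival:
  19: 1 × 159.26/1000 × 0.9855 = 0.15695
  20: 1 × 159.80/1000 × 0.9737 = 0.15560
  21: 1 × 185.84/1000 × 0.9652 = 0.17937
  22: 1 × 210.74/1000 × 0.9587 = 0.20204
  23: 1 × 254.53/1000 × 0.9565 = 0.24346
  24: 1 × 274.18/1000 × 0.9431 = 0.25858
  25: 1 × 299.56/1000 × 0.9372 = 0.28075
  26: 1 × 246.34/1000 × 0.9218 = 0.22708
  27: 1 × 219.79/1000 × 0.9105 = 0.20012
Sum = 1.90395
NRR = 0.48544 × 1.90395 = 0.92425
With NRR below 1 the population is below replacement fertility.

0.924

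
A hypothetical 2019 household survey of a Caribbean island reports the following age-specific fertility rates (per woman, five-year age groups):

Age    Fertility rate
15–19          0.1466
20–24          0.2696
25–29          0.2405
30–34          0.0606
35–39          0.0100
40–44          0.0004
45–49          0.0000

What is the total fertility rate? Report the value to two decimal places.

3.64

Sum of ASFRs = 0.1466 + 0.2696 + 0.2405 + 0.0606 + 0.0100 + 0.0004 + 0.0000 = 0.7277
TFR = 5 × 0.7277 = 3.6385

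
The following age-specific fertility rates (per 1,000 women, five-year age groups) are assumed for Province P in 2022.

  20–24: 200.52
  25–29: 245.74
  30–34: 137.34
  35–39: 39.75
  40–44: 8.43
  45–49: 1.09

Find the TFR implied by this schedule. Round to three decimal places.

3.164

Sum of ASFRs = 200.52 + 245.74 + 137.34 + 39.75 + 8.43 + 1.09 = 632.87
TFR = 5 × 632.87 / 1000 = 3.16435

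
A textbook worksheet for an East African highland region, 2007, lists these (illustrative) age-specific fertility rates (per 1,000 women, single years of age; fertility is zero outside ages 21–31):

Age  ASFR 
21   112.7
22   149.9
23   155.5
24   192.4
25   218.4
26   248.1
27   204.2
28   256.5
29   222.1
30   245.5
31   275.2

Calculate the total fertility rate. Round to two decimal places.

Sum of ASFRs = 112.7 + 149.9 + 155.5 + 192.4 + 218.4 + 248.1 + 204.2 + 256.5 + 222.1 + 245.5 + 275.2 = 2280.5
TFR = 2280.5 / 1000 = 2.2805

2.28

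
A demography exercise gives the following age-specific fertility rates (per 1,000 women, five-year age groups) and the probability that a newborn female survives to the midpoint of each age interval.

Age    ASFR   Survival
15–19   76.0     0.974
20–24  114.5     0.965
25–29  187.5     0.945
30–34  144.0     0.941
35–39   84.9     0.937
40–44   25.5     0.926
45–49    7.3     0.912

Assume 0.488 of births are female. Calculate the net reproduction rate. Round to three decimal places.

1.481

Proportion female at birth = 0.488.
Per-age-group product (5 × ASFR × survival probability):
  15–19: 5 × 76.0/1000 × 0.974 = 0.37012
  20–24: 5 × 114.5/1000 × 0.965 = 0.55246
  25–29: 5 × 187.5/1000 × 0.945 = 0.88594
  30–34: 5 × 144.0/1000 × 0.941 = 0.67752
  35–39: 5 × 84.9/1000 × 0.937 = 0.39776
  40–44: 5 × 25.5/1000 × 0.926 = 0.11807
  45–49: 5 × 7.3/1000 × 0.912 = 0.03329
Sum = 3.03516
NRR = 0.488 × 3.03516 = 1.48116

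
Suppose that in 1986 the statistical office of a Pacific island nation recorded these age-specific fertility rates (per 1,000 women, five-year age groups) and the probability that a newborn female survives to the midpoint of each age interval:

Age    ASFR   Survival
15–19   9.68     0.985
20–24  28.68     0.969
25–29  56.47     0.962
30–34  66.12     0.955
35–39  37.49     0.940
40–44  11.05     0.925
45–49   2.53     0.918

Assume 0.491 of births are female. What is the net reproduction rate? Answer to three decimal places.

0.497

Proportion female at birth = 0.491.
Per-age-group product (5 × ASFR × survival probability):
  15–19: 5 × 9.68/1000 × 0.985 = 0.04767
  20–24: 5 × 28.68/1000 × 0.969 = 0.13895
  25–29: 5 × 56.47/1000 × 0.962 = 0.27162
  30–34: 5 × 66.12/1000 × 0.955 = 0.31572
  35–39: 5 × 37.49/1000 × 0.940 = 0.17620
  40–44: 5 × 11.05/1000 × 0.925 = 0.05111
  45–49: 5 × 2.53/1000 × 0.918 = 0.01161
Sum = 1.01288
NRR = 0.491 × 1.01288 = 0.49732
An NRR under 1 implies long-run decline under these rates.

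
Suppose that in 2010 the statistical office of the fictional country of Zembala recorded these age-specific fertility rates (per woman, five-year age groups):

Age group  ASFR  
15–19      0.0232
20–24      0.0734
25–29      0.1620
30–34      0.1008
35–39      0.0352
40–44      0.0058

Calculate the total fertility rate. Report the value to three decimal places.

2.002

Sum of ASFRs = 0.0232 + 0.0734 + 0.1620 + 0.1008 + 0.0352 + 0.0058 = 0.4004
TFR = 5 × 0.4004 = 2.002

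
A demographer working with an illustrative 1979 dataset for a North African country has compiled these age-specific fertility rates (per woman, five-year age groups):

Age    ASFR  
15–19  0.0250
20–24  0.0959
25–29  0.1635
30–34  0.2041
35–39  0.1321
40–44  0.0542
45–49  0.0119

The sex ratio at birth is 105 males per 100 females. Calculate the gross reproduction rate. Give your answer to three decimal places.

Proportion female at birth = 100 / (100 + 105) = 0.48780.
Sum of ASFRs = 0.0250 + 0.0959 + 0.1635 + 0.2041 + 0.1321 + 0.0542 + 0.0119 = 0.6867
TFR = 5 × 0.6867 = 3.4335
GRR = 0.48780 × 3.4335 = 1.67486

1.675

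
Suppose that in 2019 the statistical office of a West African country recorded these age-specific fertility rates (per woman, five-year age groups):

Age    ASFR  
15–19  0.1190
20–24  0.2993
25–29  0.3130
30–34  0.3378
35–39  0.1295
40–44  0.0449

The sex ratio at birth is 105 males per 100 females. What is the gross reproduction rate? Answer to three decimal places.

3.033

Proportion female at birth = 100 / (100 + 105) = 0.48780.
Sum of ASFRs = 0.1190 + 0.2993 + 0.3130 + 0.3378 + 0.1295 + 0.0449 = 1.2435
TFR = 5 × 1.2435 = 6.2175
GRR = 0.48780 × 6.2175 = 3.03290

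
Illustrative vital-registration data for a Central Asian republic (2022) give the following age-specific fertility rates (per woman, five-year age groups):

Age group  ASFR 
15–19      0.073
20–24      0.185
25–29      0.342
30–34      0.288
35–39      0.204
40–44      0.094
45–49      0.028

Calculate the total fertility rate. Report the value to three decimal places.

Sum of ASFRs = 0.073 + 0.185 + 0.342 + 0.288 + 0.204 + 0.094 + 0.028 = 1.214
TFR = 5 × 1.214 = 6.07

6.070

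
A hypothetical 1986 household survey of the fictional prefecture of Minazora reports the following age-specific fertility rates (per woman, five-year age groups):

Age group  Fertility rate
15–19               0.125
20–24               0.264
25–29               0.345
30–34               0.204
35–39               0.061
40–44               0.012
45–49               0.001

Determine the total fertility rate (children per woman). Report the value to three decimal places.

Sum of ASFRs = 0.125 + 0.264 + 0.345 + 0.204 + 0.061 + 0.012 + 0.001 = 1.012
TFR = 5 × 1.012 = 5.06

5.060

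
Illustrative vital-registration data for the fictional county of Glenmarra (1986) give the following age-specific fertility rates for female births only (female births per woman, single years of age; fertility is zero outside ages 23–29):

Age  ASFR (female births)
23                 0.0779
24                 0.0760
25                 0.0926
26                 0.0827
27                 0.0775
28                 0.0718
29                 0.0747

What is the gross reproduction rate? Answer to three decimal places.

0.553

Sum of female ASFRs = 0.0779 + 0.0760 + 0.0926 + 0.0827 + 0.0775 + 0.0718 + 0.0747 = 0.5532
GRR = 0.5532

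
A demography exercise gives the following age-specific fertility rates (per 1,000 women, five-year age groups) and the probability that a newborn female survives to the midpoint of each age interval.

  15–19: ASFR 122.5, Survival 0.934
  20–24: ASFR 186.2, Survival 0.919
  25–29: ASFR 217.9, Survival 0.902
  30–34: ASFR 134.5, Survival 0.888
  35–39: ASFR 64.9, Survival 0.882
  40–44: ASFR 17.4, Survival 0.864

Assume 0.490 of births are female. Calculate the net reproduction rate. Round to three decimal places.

1.651

Proportion female at birth = 0.490.
Per-age-group product (5 × ASFR × survival probability):
  15–19: 5 × 122.5/1000 × 0.934 = 0.57208
  20–24: 5 × 186.2/1000 × 0.919 = 0.85559
  25–29: 5 × 217.9/1000 × 0.902 = 0.98273
  30–34: 5 × 134.5/1000 × 0.888 = 0.59718
  35–39: 5 × 64.9/1000 × 0.882 = 0.28621
  40–44: 5 × 17.4/1000 × 0.864 = 0.07517
Sum = 3.36896
NRR = 0.490 × 3.36896 = 1.65079
With NRR above 1 the population is above replacement fertility.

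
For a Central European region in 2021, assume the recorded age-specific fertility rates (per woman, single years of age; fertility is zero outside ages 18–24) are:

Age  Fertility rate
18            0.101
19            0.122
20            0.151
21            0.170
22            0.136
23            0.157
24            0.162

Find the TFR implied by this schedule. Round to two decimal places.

1.00

Sum of ASFRs = 0.101 + 0.122 + 0.151 + 0.170 + 0.136 + 0.157 + 0.162 = 0.999
TFR = 0.999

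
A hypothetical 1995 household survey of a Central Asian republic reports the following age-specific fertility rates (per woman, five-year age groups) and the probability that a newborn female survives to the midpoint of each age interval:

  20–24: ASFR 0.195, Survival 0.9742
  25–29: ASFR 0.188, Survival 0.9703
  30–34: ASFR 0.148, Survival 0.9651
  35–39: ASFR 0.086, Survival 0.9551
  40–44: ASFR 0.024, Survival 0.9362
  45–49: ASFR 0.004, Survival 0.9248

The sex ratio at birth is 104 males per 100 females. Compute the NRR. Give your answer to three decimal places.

Proportion female at birth = 100 / (100 + 104) = 0.49020.
Survival-weighted fertility by age (5·fₓ·Sₓ):
  20–24: 5 × 0.195 × 0.9742 = 0.94985
  25–29: 5 × 0.188 × 0.9703 = 0.91208
  30–34: 5 × 0.148 × 0.9651 = 0.71417
  35–39: 5 × 0.086 × 0.9551 = 0.41069
  40–44: 5 × 0.024 × 0.9362 = 0.11234
  45–49: 5 × 0.004 × 0.9248 = 0.01850
Sum = 3.11763
NRR = 0.49020 × 3.11763 = 1.52826

1.528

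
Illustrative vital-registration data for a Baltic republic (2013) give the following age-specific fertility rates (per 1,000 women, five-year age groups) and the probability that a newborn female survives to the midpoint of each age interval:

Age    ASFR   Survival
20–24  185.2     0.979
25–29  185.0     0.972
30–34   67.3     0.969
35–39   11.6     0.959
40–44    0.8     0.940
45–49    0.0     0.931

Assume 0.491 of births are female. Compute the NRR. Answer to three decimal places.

Proportion female at birth = 0.491.
Survival-weighted fertility by age (5·fₓ·Sₓ):
  20–24: 5 × 185.2/1000 × 0.979 = 0.90655
  25–29: 5 × 185.0/1000 × 0.972 = 0.89910
  30–34: 5 × 67.3/1000 × 0.969 = 0.32607
  35–39: 5 × 11.6/1000 × 0.959 = 0.05562
  40–44: 5 × 0.8/1000 × 0.940 = 0.00376
  45–49: 5 × 0.0/1000 × 0.931 = 0.00000
Sum = 2.19110
NRR = 0.491 × 2.19110 = 1.07583

1.076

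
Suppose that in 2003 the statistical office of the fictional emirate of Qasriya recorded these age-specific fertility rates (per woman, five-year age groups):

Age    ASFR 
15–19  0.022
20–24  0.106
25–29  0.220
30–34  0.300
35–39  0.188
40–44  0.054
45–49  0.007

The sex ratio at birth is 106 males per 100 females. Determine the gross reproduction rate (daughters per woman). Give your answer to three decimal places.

2.177

Proportion female at birth = 100 / (100 + 106) = 0.48544.
Sum of ASFRs = 0.022 + 0.106 + 0.220 + 0.300 + 0.188 + 0.054 + 0.007 = 0.897
TFR = 5 × 0.897 = 4.485
GRR = 0.48544 × 4.485 = 2.17720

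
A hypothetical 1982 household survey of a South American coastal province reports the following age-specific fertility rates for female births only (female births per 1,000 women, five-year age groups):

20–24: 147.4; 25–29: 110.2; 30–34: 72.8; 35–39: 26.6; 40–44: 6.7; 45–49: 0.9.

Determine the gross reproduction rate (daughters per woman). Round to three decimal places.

1.823

Sum of female ASFRs = 147.4 + 110.2 + 72.8 + 26.6 + 6.7 + 0.9 = 364.6
GRR = 5 × 364.6 / 1000 = 1.823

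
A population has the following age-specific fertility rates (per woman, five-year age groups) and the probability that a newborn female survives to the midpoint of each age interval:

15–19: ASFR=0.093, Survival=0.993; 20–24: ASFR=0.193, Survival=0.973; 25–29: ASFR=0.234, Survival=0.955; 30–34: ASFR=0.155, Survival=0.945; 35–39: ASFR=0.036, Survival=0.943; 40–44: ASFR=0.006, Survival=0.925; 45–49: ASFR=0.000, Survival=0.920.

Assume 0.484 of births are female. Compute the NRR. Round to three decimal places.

Proportion female at birth = 0.484.
Survival-weighted fertility by age (5·fₓ·Sₓ):
  15–19: 5 × 0.093 × 0.993 = 0.46175
  20–24: 5 × 0.193 × 0.973 = 0.93895
  25–29: 5 × 0.234 × 0.955 = 1.11735
  30–34: 5 × 0.155 × 0.945 = 0.73238
  35–39: 5 × 0.036 × 0.943 = 0.16974
  40–44: 5 × 0.006 × 0.925 = 0.02775
  45–49: 5 × 0.000 × 0.920 = 0.00000
Sum = 3.44792
NRR = 0.484 × 3.44792 = 1.66879
An NRR exceeding 1 indicates intrinsic growth under these rates.

1.669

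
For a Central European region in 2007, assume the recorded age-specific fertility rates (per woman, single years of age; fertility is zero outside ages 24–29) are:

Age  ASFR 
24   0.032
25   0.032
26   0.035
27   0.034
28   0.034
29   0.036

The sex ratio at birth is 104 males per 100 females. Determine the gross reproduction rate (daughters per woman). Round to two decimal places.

Proportion female at birth = 100 / (100 + 104) = 0.49020.
Sum of ASFRs = 0.032 + 0.032 + 0.035 + 0.034 + 0.034 + 0.036 = 0.203
TFR = 0.203
GRR = 0.49020 × 0.203 = 0.09951

0.10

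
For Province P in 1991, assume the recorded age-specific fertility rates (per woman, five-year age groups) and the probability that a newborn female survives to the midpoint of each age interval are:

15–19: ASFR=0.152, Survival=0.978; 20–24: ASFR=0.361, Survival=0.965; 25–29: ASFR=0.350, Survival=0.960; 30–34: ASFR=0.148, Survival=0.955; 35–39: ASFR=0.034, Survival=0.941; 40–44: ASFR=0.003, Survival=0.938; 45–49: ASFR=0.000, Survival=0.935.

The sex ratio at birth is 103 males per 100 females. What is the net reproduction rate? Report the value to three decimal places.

2.486

Proportion female at birth = 100 / (100 + 103) = 0.49261.
Per-age-group product (5 × ASFR × survival probability):
  15–19: 5 × 0.152 × 0.978 = 0.74328
  20–24: 5 × 0.361 × 0.965 = 1.74183
  25–29: 5 × 0.350 × 0.960 = 1.68000
  30–34: 5 × 0.148 × 0.955 = 0.70670
  35–39: 5 × 0.034 × 0.941 = 0.15997
  40–44: 5 × 0.003 × 0.938 = 0.01407
  45–49: 5 × 0.000 × 0.935 = 0.00000
Sum = 5.04585
NRR = 0.49261 × 5.04585 = 2.48564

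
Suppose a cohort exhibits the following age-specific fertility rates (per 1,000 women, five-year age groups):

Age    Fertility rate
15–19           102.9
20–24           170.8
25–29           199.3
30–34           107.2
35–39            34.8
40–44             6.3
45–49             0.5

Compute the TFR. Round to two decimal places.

3.11

Sum of ASFRs = 102.9 + 170.8 + 199.3 + 107.2 + 34.8 + 6.3 + 0.5 = 621.8
TFR = 5 × 621.8 / 1000 = 3.109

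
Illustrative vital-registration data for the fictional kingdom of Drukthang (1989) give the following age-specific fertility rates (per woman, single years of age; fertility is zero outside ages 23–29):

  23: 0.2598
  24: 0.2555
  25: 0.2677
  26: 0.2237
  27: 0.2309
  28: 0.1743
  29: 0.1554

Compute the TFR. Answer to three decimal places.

1.567

Sum of ASFRs = 0.2598 + 0.2555 + 0.2677 + 0.2237 + 0.2309 + 0.1743 + 0.1554 = 1.5673
TFR = 1.5673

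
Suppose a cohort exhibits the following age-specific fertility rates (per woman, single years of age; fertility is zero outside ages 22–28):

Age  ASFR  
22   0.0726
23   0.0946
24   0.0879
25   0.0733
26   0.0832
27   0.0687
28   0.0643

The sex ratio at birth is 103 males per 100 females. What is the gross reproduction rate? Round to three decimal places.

0.268

Proportion female at birth = 100 / (100 + 103) = 0.49261.
Sum of ASFRs = 0.0726 + 0.0946 + 0.0879 + 0.0733 + 0.0832 + 0.0687 + 0.0643 = 0.5446
TFR = 0.5446
GRR = 0.49261 × 0.5446 = 0.26828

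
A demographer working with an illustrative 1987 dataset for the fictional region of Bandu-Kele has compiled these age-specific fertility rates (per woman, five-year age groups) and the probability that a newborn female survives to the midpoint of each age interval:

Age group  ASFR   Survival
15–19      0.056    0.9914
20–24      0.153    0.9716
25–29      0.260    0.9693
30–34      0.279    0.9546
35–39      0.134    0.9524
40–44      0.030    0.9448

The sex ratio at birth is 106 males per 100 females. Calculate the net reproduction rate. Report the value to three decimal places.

Proportion female at birth = 100 / (100 + 106) = 0.48544.
Survival-weighted fertility by age (5·fₓ·Sₓ):
  15–19: 5 × 0.056 × 0.9914 = 0.27759
  20–24: 5 × 0.153 × 0.9716 = 0.74327
  25–29: 5 × 0.260 × 0.9693 = 1.26009
  30–34: 5 × 0.279 × 0.9546 = 1.33167
  35–39: 5 × 0.134 × 0.9524 = 0.63811
  40–44: 5 × 0.030 × 0.9448 = 0.14172
Sum = 4.39245
NRR = 0.48544 × 4.39245 = 2.13227

2.132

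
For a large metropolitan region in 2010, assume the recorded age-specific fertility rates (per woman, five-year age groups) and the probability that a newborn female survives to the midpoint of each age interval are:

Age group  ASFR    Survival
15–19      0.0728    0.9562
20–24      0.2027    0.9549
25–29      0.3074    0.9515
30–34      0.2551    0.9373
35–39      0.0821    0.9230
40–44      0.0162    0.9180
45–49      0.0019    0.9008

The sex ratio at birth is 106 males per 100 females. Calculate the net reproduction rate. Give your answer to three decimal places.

Proportion female at birth = 100 / (100 + 106) = 0.48544.
Each age group contributes 5 × ASFR × survival:
  15–19: 5 × 0.0728 × 0.9562 = 0.34806
  20–24: 5 × 0.2027 × 0.9549 = 0.96779
  25–29: 5 × 0.3074 × 0.9515 = 1.46246
  30–34: 5 × 0.2551 × 0.9373 = 1.19553
  35–39: 5 × 0.0821 × 0.9230 = 0.37889
  40–44: 5 × 0.0162 × 0.9180 = 0.07436
  45–49: 5 × 0.0019 × 0.9008 = 0.00856
Sum = 4.43565
NRR = 0.48544 × 4.43565 = 2.15324
NRR > 1, so each generation more than replaces itself.

2.153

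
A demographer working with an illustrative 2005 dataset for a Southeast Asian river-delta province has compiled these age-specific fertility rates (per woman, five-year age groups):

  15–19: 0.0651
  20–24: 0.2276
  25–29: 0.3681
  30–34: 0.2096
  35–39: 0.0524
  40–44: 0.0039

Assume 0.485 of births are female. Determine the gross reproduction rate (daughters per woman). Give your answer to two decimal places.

2.25

Proportion female at birth = 0.485.
Sum of ASFRs = 0.0651 + 0.2276 + 0.3681 + 0.2096 + 0.0524 + 0.0039 = 0.9267
TFR = 5 × 0.9267 = 4.6335
GRR = 0.485 × 4.6335 = 2.24725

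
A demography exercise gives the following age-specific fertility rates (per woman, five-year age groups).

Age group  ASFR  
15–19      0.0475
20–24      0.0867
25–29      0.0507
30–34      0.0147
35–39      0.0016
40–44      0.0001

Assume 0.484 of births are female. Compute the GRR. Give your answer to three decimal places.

0.487

Proportion female at birth = 0.484.
Sum of ASFRs = 0.0475 + 0.0867 + 0.0507 + 0.0147 + 0.0016 + 0.0001 = 0.2013
TFR = 5 × 0.2013 = 1.0065
GRR = 0.484 × 1.0065 = 0.48715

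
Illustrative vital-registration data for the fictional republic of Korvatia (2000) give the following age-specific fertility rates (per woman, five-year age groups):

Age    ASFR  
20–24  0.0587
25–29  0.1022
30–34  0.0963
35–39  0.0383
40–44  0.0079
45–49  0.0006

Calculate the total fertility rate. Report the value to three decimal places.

Sum of ASFRs = 0.0587 + 0.1022 + 0.0963 + 0.0383 + 0.0079 + 0.0006 = 0.3040
TFR = 5 × 0.3040 = 1.52

1.520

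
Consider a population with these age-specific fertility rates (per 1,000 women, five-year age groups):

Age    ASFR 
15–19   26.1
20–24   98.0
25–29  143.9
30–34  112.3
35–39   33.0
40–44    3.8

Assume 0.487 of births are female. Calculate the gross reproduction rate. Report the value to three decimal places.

Proportion female at birth = 0.487.
Sum of ASFRs = 26.1 + 98.0 + 143.9 + 112.3 + 33.0 + 3.8 = 417.1
TFR = 5 × 417.1 / 1000 = 2.0855
GRR = 0.487 × 2.0855 = 1.01564

1.016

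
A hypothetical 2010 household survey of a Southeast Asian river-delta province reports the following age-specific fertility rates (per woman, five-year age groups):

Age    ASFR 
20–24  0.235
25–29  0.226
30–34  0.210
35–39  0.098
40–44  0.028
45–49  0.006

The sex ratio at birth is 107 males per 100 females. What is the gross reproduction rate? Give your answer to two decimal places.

Proportion female at birth = 100 / (100 + 107) = 0.48309.
Sum of ASFRs = 0.235 + 0.226 + 0.210 + 0.098 + 0.028 + 0.006 = 0.803
TFR = 5 × 0.803 = 4.015
GRR = 0.48309 × 4.015 = 1.93961

1.94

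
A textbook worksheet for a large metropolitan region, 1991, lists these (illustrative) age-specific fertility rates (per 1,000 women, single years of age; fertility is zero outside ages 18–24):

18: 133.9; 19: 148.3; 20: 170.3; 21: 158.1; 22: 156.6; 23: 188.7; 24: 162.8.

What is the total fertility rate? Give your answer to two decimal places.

1.12

Sum of ASFRs = 133.9 + 148.3 + 170.3 + 158.1 + 156.6 + 188.7 + 162.8 = 1118.7
TFR = 1118.7 / 1000 = 1.1187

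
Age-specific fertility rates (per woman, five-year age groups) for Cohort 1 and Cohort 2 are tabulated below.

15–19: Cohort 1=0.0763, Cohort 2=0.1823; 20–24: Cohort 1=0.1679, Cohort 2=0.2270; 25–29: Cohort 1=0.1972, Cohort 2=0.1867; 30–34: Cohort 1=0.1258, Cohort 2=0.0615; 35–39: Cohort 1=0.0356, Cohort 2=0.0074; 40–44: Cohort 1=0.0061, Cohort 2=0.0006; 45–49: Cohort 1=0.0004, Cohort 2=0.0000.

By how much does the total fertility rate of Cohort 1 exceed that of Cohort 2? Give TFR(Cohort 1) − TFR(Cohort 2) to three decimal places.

-0.281

Cohort 1:
  Sum of ASFRs = 0.0763 + 0.1679 + 0.1972 + 0.1258 + 0.0356 + 0.0061 + 0.0004 = 0.6093
  TFR = 5 × 0.6093 = 3.0465
Cohort 2:
  Sum of ASFRs = 0.1823 + 0.2270 + 0.1867 + 0.0615 + 0.0074 + 0.0006 + 0.0000 = 0.6655
  TFR = 5 × 0.6655 = 3.3275
Difference = 3.0465 − 3.3275 = -0.281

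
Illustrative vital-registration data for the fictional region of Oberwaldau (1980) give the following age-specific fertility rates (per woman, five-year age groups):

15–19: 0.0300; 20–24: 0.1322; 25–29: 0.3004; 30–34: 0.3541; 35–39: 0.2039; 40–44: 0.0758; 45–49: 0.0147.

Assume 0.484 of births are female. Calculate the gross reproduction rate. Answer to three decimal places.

Proportion female at birth = 0.484.
Sum of ASFRs = 0.0300 + 0.1322 + 0.3004 + 0.3541 + 0.2039 + 0.0758 + 0.0147 = 1.1111
TFR = 5 × 1.1111 = 5.5555
GRR = 0.484 × 5.5555 = 2.68886

2.689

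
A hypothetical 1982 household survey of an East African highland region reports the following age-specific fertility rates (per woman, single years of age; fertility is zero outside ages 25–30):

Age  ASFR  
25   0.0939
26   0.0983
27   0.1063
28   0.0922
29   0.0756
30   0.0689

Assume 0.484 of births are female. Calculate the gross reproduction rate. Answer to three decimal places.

Proportion female at birth = 0.484.
Sum of ASFRs = 0.0939 + 0.0983 + 0.1063 + 0.0922 + 0.0756 + 0.0689 = 0.5352
TFR = 0.5352
GRR = 0.484 × 0.5352 = 0.25904

0.259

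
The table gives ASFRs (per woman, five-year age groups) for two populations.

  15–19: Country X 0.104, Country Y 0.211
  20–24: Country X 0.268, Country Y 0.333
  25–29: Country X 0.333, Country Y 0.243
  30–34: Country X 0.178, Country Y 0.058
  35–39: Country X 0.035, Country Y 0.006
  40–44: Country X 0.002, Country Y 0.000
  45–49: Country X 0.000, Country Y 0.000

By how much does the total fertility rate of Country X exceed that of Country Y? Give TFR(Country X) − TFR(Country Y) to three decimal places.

0.345

Country X:
  Sum of ASFRs = 0.104 + 0.268 + 0.333 + 0.178 + 0.035 + 0.002 + 0.000 = 0.920
  TFR = 5 × 0.920 = 4.6
Country Y:
  Sum of ASFRs = 0.211 + 0.333 + 0.243 + 0.058 + 0.006 + 0.000 + 0.000 = 0.851
  TFR = 5 × 0.851 = 4.255
Difference = 4.6 − 4.255 = 0.345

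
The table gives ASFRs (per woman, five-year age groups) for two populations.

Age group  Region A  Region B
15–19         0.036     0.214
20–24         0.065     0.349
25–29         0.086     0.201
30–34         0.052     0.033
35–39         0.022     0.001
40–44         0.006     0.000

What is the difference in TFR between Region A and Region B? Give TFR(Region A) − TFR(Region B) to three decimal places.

Region A:
  Sum of ASFRs = 0.036 + 0.065 + 0.086 + 0.052 + 0.022 + 0.006 = 0.267
  TFR = 5 × 0.267 = 1.335
Region B:
  Sum of ASFRs = 0.214 + 0.349 + 0.201 + 0.033 + 0.001 + 0.000 = 0.798
  TFR = 5 × 0.798 = 3.99
Difference = 1.335 − 3.99 = -2.655

-2.655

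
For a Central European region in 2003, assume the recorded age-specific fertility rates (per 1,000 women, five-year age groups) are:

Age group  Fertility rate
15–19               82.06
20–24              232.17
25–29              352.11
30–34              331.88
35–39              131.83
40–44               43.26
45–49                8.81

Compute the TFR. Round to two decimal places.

Sum of ASFRs = 82.06 + 232.17 + 352.11 + 331.88 + 131.83 + 43.26 + 8.81 = 1182.12
TFR = 5 × 1182.12 / 1000 = 5.9106

5.91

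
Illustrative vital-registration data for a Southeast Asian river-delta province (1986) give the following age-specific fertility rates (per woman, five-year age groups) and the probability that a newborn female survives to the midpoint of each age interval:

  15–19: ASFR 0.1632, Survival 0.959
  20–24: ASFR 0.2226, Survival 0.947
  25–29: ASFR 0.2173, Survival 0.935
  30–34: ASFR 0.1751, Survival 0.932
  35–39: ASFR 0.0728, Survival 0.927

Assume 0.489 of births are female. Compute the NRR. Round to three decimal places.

Proportion female at birth = 0.489.
Survival-weighted fertility by age (5·fₓ·Sₓ):
  15–19: 5 × 0.1632 × 0.959 = 0.78254
  20–24: 5 × 0.2226 × 0.947 = 1.05401
  25–29: 5 × 0.2173 × 0.935 = 1.01588
  30–34: 5 × 0.1751 × 0.932 = 0.81597
  35–39: 5 × 0.0728 × 0.927 = 0.33743
Sum = 4.00583
NRR = 0.489 × 4.00583 = 1.95885
With NRR above 1 the population is above replacement fertility.

1.959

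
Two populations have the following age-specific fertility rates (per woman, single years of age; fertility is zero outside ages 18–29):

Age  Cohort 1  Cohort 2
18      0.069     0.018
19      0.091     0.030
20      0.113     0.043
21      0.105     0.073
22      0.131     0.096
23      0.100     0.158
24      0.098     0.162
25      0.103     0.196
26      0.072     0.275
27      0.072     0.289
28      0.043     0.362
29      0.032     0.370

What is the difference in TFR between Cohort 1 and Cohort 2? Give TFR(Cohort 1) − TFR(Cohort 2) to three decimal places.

-1.043

Cohort 1:
  Sum of ASFRs = 0.069 + 0.091 + 0.113 + 0.105 + 0.131 + 0.100 + 0.098 + 0.103 + 0.072 + 0.072 + 0.043 + 0.032 = 1.029
  TFR = 1.029
Cohort 2:
  Sum of ASFRs = 0.018 + 0.030 + 0.043 + 0.073 + 0.096 + 0.158 + 0.162 + 0.196 + 0.275 + 0.289 + 0.362 + 0.370 = 2.072
  TFR = 2.072
Difference = 1.029 − 2.072 = -1.043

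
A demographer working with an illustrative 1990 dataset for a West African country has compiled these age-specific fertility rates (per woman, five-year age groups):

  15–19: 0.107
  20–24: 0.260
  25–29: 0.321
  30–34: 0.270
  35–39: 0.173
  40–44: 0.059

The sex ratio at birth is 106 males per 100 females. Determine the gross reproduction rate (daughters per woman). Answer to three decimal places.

Proportion female at birth = 100 / (100 + 106) = 0.48544.
Sum of ASFRs = 0.107 + 0.260 + 0.321 + 0.270 + 0.173 + 0.059 = 1.190
TFR = 5 × 1.190 = 5.95
GRR = 0.48544 × 5.95 = 2.88837

2.888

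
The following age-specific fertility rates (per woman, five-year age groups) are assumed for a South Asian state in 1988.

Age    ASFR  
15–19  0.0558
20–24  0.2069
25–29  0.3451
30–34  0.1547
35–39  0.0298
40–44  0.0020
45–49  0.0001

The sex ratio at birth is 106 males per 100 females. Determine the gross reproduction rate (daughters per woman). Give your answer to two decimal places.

Proportion female at birth = 100 / (100 + 106) = 0.48544.
Sum of ASFRs = 0.0558 + 0.2069 + 0.3451 + 0.1547 + 0.0298 + 0.0020 + 0.0001 = 0.7944
TFR = 5 × 0.7944 = 3.972
GRR = 0.48544 × 3.972 = 1.92817

1.93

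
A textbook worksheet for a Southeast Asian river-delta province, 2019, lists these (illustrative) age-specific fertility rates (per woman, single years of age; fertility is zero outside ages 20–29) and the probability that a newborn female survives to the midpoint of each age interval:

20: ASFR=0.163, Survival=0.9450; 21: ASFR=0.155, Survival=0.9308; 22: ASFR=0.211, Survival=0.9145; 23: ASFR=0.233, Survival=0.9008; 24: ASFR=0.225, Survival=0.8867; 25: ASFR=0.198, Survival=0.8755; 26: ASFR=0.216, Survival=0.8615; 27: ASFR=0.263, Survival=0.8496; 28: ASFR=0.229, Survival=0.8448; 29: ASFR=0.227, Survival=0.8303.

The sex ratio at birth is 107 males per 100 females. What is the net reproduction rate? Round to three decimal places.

Proportion female at birth = 100 / (100 + 107) = 0.48309.
Weighting each age-specific rate by interval width and survival:
  20: 1 × 0.163 × 0.9450 = 0.15404
  21: 1 × 0.155 × 0.9308 = 0.14427
  22: 1 × 0.211 × 0.9145 = 0.19296
  23: 1 × 0.233 × 0.9008 = 0.20989
  24: 1 × 0.225 × 0.8867 = 0.19951
  25: 1 × 0.198 × 0.8755 = 0.17335
  26: 1 × 0.216 × 0.8615 = 0.18608
  27: 1 × 0.263 × 0.8496 = 0.22344
  28: 1 × 0.229 × 0.8448 = 0.19346
  29: 1 × 0.227 × 0.8303 = 0.18848
Sum = 1.86548
NRR = 0.48309 × 1.86548 = 0.90119

0.901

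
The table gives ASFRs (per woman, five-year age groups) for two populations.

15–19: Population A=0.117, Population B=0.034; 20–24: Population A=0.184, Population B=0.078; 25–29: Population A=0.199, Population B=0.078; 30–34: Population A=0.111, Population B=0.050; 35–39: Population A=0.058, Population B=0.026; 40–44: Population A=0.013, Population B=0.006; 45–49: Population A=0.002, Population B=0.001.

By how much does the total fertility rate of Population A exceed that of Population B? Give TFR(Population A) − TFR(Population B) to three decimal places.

Population A:
  Sum of ASFRs = 0.117 + 0.184 + 0.199 + 0.111 + 0.058 + 0.013 + 0.002 = 0.684
  TFR = 5 × 0.684 = 3.42
Population B:
  Sum of ASFRs = 0.034 + 0.078 + 0.078 + 0.050 + 0.026 + 0.006 + 0.001 = 0.273
  TFR = 5 × 0.273 = 1.365
Difference = 3.42 − 1.365 = 2.055

2.055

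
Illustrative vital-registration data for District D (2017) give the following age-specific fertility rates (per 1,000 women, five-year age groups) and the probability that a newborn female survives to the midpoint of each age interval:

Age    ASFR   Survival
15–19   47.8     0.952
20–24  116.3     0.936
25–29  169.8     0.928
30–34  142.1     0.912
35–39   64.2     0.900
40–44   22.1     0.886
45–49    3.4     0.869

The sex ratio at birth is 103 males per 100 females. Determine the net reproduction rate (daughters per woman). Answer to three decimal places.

1.285

Proportion female at birth = 100 / (100 + 103) = 0.49261.
Survival-weighted fertility by age (5·fₓ·Sₓ):
  15–19: 5 × 47.8/1000 × 0.952 = 0.22753
  20–24: 5 × 116.3/1000 × 0.936 = 0.54428
  25–29: 5 × 169.8/1000 × 0.928 = 0.78787
  30–34: 5 × 142.1/1000 × 0.912 = 0.64798
  35–39: 5 × 64.2/1000 × 0.900 = 0.28890
  40–44: 5 × 22.1/1000 × 0.886 = 0.09790
  45–49: 5 × 3.4/1000 × 0.869 = 0.01477
Sum = 2.60923
NRR = 0.49261 × 2.60923 = 1.28533
NRR > 1, so each generation more than replaces itself.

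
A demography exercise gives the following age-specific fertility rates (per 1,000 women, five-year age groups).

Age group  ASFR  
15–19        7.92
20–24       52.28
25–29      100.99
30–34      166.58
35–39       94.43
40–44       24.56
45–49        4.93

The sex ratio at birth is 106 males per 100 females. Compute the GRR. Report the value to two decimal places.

Proportion female at birth = 100 / (100 + 106) = 0.48544.
Sum of ASFRs = 7.92 + 52.28 + 100.99 + 166.58 + 94.43 + 24.56 + 4.93 = 451.69
TFR = 5 × 451.69 / 1000 = 2.25845
GRR = 0.48544 × 2.25845 = 1.09634

1.10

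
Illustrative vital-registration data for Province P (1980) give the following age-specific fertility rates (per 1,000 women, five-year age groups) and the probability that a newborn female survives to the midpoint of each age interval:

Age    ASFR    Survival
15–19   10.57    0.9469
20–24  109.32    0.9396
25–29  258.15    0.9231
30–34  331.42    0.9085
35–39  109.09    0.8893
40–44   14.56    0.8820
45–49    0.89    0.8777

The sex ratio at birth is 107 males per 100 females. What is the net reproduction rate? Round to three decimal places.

Proportion female at birth = 100 / (100 + 107) = 0.48309.
Weighting each age-specific rate by interval width and survival:
  15–19: 5 × 10.57/1000 × 0.9469 = 0.05004
  20–24: 5 × 109.32/1000 × 0.9396 = 0.51359
  25–29: 5 × 258.15/1000 × 0.9231 = 1.19149
  30–34: 5 × 331.42/1000 × 0.9085 = 1.50548
  35–39: 5 × 109.09/1000 × 0.8893 = 0.48507
  40–44: 5 × 14.56/1000 × 0.8820 = 0.06421
  45–49: 5 × 0.89/1000 × 0.8777 = 0.00391
Sum = 3.81379
NRR = 0.48309 × 3.81379 = 1.84240

1.842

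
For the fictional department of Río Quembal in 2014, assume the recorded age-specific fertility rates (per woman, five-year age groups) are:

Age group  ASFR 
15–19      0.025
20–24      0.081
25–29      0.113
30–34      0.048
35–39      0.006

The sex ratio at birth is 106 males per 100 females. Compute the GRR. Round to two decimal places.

Proportion female at birth = 100 / (100 + 106) = 0.48544.
Sum of ASFRs = 0.025 + 0.081 + 0.113 + 0.048 + 0.006 = 0.273
TFR = 5 × 0.273 = 1.365
GRR = 0.48544 × 1.365 = 0.66263

0.66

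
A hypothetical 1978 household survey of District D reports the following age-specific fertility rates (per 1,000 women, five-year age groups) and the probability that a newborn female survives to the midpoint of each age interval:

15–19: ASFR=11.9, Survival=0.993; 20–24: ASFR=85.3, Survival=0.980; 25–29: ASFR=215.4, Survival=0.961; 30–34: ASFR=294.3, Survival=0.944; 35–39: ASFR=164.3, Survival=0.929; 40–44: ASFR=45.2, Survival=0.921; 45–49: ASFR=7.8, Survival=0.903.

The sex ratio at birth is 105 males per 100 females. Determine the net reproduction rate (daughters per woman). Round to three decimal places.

Proportion female at birth = 100 / (100 + 105) = 0.48780.
Per-age-group product (5 × ASFR × survival probability):
  15–19: 5 × 11.9/1000 × 0.993 = 0.05908
  20–24: 5 × 85.3/1000 × 0.980 = 0.41797
  25–29: 5 × 215.4/1000 × 0.961 = 1.03500
  30–34: 5 × 294.3/1000 × 0.944 = 1.38910
  35–39: 5 × 164.3/1000 × 0.929 = 0.76317
  40–44: 5 × 45.2/1000 × 0.921 = 0.20815
  45–49: 5 × 7.8/1000 × 0.903 = 0.03522
Sum = 3.90769
NRR = 0.48780 × 3.90769 = 1.90617
An NRR exceeding 1 indicates intrinsic growth under these rates.

1.906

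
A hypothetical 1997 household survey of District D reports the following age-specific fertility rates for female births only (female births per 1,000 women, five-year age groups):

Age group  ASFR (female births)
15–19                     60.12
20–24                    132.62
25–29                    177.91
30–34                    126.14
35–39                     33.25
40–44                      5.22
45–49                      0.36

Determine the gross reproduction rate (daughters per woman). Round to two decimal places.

2.68

Sum of female ASFRs = 60.12 + 132.62 + 177.91 + 126.14 + 33.25 + 5.22 + 0.36 = 535.62
GRR = 5 × 535.62 / 1000 = 2.6781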